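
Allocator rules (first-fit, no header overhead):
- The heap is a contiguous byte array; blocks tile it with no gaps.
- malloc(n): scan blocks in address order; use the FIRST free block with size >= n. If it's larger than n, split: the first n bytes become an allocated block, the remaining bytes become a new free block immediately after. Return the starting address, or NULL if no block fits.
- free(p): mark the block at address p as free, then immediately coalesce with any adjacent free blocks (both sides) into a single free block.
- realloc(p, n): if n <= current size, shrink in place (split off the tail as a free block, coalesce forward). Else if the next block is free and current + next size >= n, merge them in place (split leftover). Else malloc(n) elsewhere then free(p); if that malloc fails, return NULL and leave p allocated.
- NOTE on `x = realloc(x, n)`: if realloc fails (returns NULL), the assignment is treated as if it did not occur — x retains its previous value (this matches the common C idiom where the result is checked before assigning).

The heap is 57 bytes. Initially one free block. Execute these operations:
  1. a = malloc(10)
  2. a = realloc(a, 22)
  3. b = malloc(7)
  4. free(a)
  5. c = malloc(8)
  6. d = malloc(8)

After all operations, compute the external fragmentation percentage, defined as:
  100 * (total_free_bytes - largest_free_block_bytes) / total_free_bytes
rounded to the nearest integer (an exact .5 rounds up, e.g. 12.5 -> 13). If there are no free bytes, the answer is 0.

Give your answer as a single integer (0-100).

Op 1: a = malloc(10) -> a = 0; heap: [0-9 ALLOC][10-56 FREE]
Op 2: a = realloc(a, 22) -> a = 0; heap: [0-21 ALLOC][22-56 FREE]
Op 3: b = malloc(7) -> b = 22; heap: [0-21 ALLOC][22-28 ALLOC][29-56 FREE]
Op 4: free(a) -> (freed a); heap: [0-21 FREE][22-28 ALLOC][29-56 FREE]
Op 5: c = malloc(8) -> c = 0; heap: [0-7 ALLOC][8-21 FREE][22-28 ALLOC][29-56 FREE]
Op 6: d = malloc(8) -> d = 8; heap: [0-7 ALLOC][8-15 ALLOC][16-21 FREE][22-28 ALLOC][29-56 FREE]
Free blocks: [6 28] total_free=34 largest=28 -> 100*(34-28)/34 = 600/34 ≈ 17.647 -> rounds to 18

Answer: 18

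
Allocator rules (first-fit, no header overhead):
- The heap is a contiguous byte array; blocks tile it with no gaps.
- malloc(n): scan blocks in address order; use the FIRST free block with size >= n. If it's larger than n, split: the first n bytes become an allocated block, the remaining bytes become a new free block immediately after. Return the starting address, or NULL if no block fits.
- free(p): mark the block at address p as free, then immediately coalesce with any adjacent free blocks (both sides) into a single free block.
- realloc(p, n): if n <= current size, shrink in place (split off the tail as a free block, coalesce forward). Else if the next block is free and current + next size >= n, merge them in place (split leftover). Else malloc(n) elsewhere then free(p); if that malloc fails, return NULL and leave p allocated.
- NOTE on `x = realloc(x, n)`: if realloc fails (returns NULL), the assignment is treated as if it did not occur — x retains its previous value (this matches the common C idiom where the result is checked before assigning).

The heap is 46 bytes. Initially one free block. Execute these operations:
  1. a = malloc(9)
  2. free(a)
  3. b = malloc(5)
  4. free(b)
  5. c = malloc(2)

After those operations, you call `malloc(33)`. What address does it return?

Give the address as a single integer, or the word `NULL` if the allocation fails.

Op 1: a = malloc(9) -> a = 0; heap: [0-8 ALLOC][9-45 FREE]
Op 2: free(a) -> (freed a); heap: [0-45 FREE]
Op 3: b = malloc(5) -> b = 0; heap: [0-4 ALLOC][5-45 FREE]
Op 4: free(b) -> (freed b); heap: [0-45 FREE]
Op 5: c = malloc(2) -> c = 0; heap: [0-1 ALLOC][2-45 FREE]
malloc(33): first-fit scan over [0-1 ALLOC][2-45 FREE] -> 2

Answer: 2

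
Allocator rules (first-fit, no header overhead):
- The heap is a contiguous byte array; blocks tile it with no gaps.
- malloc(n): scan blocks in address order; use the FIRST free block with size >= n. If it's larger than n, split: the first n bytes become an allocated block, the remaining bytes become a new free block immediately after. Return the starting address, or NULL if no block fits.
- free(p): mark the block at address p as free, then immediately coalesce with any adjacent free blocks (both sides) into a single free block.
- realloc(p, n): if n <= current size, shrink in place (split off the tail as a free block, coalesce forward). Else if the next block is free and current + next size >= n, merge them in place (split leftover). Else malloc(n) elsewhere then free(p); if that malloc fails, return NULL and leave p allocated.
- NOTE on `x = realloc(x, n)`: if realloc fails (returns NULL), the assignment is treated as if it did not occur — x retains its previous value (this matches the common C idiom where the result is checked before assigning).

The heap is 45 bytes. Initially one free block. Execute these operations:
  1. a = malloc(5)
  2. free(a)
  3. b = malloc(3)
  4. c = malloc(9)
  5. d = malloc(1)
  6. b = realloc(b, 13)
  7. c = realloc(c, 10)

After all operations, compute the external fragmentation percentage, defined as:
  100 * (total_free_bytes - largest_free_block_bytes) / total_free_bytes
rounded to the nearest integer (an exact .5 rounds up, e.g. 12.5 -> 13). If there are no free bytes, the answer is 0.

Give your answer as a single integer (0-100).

Answer: 43

Derivation:
Op 1: a = malloc(5) -> a = 0; heap: [0-4 ALLOC][5-44 FREE]
Op 2: free(a) -> (freed a); heap: [0-44 FREE]
Op 3: b = malloc(3) -> b = 0; heap: [0-2 ALLOC][3-44 FREE]
Op 4: c = malloc(9) -> c = 3; heap: [0-2 ALLOC][3-11 ALLOC][12-44 FREE]
Op 5: d = malloc(1) -> d = 12; heap: [0-2 ALLOC][3-11 ALLOC][12-12 ALLOC][13-44 FREE]
Op 6: b = realloc(b, 13) -> b = 13; heap: [0-2 FREE][3-11 ALLOC][12-12 ALLOC][13-25 ALLOC][26-44 FREE]
Op 7: c = realloc(c, 10) -> c = 26; heap: [0-11 FREE][12-12 ALLOC][13-25 ALLOC][26-35 ALLOC][36-44 FREE]
Free blocks: [12 9] total_free=21 largest=12 -> 100*(21-12)/21 = 900/21 ≈ 42.857 -> rounds to 43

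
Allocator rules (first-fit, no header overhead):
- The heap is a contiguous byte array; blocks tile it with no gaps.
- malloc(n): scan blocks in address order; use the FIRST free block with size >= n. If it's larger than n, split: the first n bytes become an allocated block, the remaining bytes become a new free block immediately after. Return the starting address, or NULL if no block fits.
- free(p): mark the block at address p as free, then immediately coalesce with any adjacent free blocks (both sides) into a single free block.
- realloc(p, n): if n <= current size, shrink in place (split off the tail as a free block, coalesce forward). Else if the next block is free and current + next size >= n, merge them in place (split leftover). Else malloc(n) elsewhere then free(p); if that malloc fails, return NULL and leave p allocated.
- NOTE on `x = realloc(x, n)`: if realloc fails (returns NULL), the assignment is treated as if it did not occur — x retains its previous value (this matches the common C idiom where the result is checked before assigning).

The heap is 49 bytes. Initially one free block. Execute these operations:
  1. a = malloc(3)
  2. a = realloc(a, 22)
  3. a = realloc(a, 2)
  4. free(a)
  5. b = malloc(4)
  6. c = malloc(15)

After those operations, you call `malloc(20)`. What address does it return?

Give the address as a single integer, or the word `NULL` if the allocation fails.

Op 1: a = malloc(3) -> a = 0; heap: [0-2 ALLOC][3-48 FREE]
Op 2: a = realloc(a, 22) -> a = 0; heap: [0-21 ALLOC][22-48 FREE]
Op 3: a = realloc(a, 2) -> a = 0; heap: [0-1 ALLOC][2-48 FREE]
Op 4: free(a) -> (freed a); heap: [0-48 FREE]
Op 5: b = malloc(4) -> b = 0; heap: [0-3 ALLOC][4-48 FREE]
Op 6: c = malloc(15) -> c = 4; heap: [0-3 ALLOC][4-18 ALLOC][19-48 FREE]
malloc(20): first-fit scan over [0-3 ALLOC][4-18 ALLOC][19-48 FREE] -> 19

Answer: 19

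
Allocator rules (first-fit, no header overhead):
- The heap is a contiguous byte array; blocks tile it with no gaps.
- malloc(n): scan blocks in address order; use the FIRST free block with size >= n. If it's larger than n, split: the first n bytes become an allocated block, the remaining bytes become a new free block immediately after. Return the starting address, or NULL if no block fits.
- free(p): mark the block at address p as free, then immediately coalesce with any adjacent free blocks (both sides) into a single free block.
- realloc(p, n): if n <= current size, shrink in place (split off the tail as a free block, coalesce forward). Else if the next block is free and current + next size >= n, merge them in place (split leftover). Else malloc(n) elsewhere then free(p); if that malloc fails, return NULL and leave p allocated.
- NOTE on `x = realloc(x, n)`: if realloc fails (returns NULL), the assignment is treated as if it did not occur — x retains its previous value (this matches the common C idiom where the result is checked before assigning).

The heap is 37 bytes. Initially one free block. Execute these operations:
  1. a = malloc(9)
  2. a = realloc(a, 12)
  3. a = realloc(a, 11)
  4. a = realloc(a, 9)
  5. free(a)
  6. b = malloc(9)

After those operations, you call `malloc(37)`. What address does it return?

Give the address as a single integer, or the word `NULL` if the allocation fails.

Answer: NULL

Derivation:
Op 1: a = malloc(9) -> a = 0; heap: [0-8 ALLOC][9-36 FREE]
Op 2: a = realloc(a, 12) -> a = 0; heap: [0-11 ALLOC][12-36 FREE]
Op 3: a = realloc(a, 11) -> a = 0; heap: [0-10 ALLOC][11-36 FREE]
Op 4: a = realloc(a, 9) -> a = 0; heap: [0-8 ALLOC][9-36 FREE]
Op 5: free(a) -> (freed a); heap: [0-36 FREE]
Op 6: b = malloc(9) -> b = 0; heap: [0-8 ALLOC][9-36 FREE]
malloc(37): first-fit scan over [0-8 ALLOC][9-36 FREE] -> NULL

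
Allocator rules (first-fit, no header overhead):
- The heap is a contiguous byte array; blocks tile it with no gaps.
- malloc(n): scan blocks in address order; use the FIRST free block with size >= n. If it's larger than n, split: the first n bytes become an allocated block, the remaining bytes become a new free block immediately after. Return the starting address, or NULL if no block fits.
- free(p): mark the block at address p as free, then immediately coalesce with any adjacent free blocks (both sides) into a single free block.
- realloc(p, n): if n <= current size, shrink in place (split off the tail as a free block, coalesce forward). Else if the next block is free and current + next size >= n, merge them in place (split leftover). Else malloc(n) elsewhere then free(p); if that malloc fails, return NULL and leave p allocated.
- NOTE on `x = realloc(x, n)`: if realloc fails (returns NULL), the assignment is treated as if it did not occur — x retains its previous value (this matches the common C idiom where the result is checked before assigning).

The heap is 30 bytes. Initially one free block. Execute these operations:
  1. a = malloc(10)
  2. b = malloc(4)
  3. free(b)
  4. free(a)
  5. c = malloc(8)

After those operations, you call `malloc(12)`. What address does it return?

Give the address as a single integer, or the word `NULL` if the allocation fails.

Op 1: a = malloc(10) -> a = 0; heap: [0-9 ALLOC][10-29 FREE]
Op 2: b = malloc(4) -> b = 10; heap: [0-9 ALLOC][10-13 ALLOC][14-29 FREE]
Op 3: free(b) -> (freed b); heap: [0-9 ALLOC][10-29 FREE]
Op 4: free(a) -> (freed a); heap: [0-29 FREE]
Op 5: c = malloc(8) -> c = 0; heap: [0-7 ALLOC][8-29 FREE]
malloc(12): first-fit scan over [0-7 ALLOC][8-29 FREE] -> 8

Answer: 8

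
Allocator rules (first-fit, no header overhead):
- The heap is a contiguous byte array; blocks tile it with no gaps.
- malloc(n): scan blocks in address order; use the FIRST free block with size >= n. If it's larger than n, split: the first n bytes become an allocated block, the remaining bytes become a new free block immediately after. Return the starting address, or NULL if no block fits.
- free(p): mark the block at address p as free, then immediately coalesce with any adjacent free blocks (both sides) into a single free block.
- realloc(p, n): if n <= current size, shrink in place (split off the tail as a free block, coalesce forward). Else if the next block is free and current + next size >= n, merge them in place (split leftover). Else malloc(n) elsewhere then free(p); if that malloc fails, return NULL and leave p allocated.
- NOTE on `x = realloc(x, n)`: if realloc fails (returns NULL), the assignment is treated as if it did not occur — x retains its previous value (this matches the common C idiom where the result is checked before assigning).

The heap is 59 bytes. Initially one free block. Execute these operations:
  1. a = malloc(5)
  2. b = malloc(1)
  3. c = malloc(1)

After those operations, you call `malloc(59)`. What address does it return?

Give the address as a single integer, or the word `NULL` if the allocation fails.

Op 1: a = malloc(5) -> a = 0; heap: [0-4 ALLOC][5-58 FREE]
Op 2: b = malloc(1) -> b = 5; heap: [0-4 ALLOC][5-5 ALLOC][6-58 FREE]
Op 3: c = malloc(1) -> c = 6; heap: [0-4 ALLOC][5-5 ALLOC][6-6 ALLOC][7-58 FREE]
malloc(59): first-fit scan over [0-4 ALLOC][5-5 ALLOC][6-6 ALLOC][7-58 FREE] -> NULL

Answer: NULL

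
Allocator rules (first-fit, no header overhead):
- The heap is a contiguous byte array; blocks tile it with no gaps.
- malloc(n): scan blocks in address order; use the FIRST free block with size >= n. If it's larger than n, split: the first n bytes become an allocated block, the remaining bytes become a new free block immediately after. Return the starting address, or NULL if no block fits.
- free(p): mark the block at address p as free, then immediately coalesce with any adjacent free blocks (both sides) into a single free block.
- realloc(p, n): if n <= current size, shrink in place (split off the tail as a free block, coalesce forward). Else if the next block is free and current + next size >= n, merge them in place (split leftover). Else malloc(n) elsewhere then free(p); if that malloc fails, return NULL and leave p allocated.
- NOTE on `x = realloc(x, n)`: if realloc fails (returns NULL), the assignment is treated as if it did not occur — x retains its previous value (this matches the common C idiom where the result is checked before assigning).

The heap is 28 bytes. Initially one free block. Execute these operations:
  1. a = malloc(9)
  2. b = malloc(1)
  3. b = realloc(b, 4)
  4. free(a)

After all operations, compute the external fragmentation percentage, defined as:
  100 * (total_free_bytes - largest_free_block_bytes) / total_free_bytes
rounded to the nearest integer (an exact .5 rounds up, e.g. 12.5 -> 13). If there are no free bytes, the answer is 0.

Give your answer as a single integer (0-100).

Op 1: a = malloc(9) -> a = 0; heap: [0-8 ALLOC][9-27 FREE]
Op 2: b = malloc(1) -> b = 9; heap: [0-8 ALLOC][9-9 ALLOC][10-27 FREE]
Op 3: b = realloc(b, 4) -> b = 9; heap: [0-8 ALLOC][9-12 ALLOC][13-27 FREE]
Op 4: free(a) -> (freed a); heap: [0-8 FREE][9-12 ALLOC][13-27 FREE]
Free blocks: [9 15] total_free=24 largest=15 -> 100*(24-15)/24 = 900/24 = 37.5 -> rounds to 38

Answer: 38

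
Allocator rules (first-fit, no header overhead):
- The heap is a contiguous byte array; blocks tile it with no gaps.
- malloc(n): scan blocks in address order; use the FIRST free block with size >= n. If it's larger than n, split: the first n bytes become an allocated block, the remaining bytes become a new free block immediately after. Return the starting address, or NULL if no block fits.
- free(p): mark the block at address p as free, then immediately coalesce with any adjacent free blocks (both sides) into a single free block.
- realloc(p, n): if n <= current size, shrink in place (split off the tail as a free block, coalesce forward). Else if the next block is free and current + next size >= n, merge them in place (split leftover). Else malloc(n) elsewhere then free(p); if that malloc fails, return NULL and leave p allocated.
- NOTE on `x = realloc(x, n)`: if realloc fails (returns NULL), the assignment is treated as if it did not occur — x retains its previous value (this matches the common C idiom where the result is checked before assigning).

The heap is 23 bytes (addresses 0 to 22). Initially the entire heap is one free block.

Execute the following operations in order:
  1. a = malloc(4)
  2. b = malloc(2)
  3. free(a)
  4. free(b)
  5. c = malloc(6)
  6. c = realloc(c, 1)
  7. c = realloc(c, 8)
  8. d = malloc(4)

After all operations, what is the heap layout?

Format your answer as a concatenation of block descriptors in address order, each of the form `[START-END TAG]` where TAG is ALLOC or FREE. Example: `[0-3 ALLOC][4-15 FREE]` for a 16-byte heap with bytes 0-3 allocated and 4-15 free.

Answer: [0-7 ALLOC][8-11 ALLOC][12-22 FREE]

Derivation:
Op 1: a = malloc(4) -> a = 0; heap: [0-3 ALLOC][4-22 FREE]
Op 2: b = malloc(2) -> b = 4; heap: [0-3 ALLOC][4-5 ALLOC][6-22 FREE]
Op 3: free(a) -> (freed a); heap: [0-3 FREE][4-5 ALLOC][6-22 FREE]
Op 4: free(b) -> (freed b); heap: [0-22 FREE]
Op 5: c = malloc(6) -> c = 0; heap: [0-5 ALLOC][6-22 FREE]
Op 6: c = realloc(c, 1) -> c = 0; heap: [0-0 ALLOC][1-22 FREE]
Op 7: c = realloc(c, 8) -> c = 0; heap: [0-7 ALLOC][8-22 FREE]
Op 8: d = malloc(4) -> d = 8; heap: [0-7 ALLOC][8-11 ALLOC][12-22 FREE]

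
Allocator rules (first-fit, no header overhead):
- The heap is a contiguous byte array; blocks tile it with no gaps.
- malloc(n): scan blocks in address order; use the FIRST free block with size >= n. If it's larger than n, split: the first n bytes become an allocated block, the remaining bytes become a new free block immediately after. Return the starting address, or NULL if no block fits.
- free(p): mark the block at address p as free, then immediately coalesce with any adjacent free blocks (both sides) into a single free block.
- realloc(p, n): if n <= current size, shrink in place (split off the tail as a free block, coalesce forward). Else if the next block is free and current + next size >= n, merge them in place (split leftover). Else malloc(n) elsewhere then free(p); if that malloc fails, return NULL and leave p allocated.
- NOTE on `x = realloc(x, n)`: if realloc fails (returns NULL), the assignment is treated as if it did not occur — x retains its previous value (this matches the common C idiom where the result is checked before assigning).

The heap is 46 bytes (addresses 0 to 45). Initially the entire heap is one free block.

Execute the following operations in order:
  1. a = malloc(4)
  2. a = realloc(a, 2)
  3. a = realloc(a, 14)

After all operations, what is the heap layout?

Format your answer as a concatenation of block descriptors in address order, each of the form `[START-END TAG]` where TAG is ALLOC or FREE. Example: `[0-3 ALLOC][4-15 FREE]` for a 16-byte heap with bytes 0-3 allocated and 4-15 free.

Answer: [0-13 ALLOC][14-45 FREE]

Derivation:
Op 1: a = malloc(4) -> a = 0; heap: [0-3 ALLOC][4-45 FREE]
Op 2: a = realloc(a, 2) -> a = 0; heap: [0-1 ALLOC][2-45 FREE]
Op 3: a = realloc(a, 14) -> a = 0; heap: [0-13 ALLOC][14-45 FREE]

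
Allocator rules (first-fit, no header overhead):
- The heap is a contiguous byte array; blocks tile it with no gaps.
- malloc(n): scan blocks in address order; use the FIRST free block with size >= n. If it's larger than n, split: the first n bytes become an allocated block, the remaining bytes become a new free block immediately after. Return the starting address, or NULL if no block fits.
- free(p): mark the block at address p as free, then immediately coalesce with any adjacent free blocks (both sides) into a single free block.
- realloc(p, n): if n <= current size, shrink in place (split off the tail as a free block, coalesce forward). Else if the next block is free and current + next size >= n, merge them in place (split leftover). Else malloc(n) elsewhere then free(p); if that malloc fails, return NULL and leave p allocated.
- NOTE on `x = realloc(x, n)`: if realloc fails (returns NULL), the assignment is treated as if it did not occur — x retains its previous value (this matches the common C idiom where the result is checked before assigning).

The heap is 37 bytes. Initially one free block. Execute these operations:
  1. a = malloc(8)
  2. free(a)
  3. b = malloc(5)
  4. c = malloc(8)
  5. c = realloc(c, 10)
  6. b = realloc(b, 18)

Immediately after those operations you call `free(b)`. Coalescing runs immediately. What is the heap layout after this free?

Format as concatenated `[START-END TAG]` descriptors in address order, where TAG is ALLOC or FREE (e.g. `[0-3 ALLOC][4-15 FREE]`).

Op 1: a = malloc(8) -> a = 0; heap: [0-7 ALLOC][8-36 FREE]
Op 2: free(a) -> (freed a); heap: [0-36 FREE]
Op 3: b = malloc(5) -> b = 0; heap: [0-4 ALLOC][5-36 FREE]
Op 4: c = malloc(8) -> c = 5; heap: [0-4 ALLOC][5-12 ALLOC][13-36 FREE]
Op 5: c = realloc(c, 10) -> c = 5; heap: [0-4 ALLOC][5-14 ALLOC][15-36 FREE]
Op 6: b = realloc(b, 18) -> b = 15; heap: [0-4 FREE][5-14 ALLOC][15-32 ALLOC][33-36 FREE]
free(b): b = 15 -> block [15-32 ALLOC]; mark free, coalesce with adjacent free neighbors -> [0-4 FREE][5-14 ALLOC][15-36 FREE]

Answer: [0-4 FREE][5-14 ALLOC][15-36 FREE]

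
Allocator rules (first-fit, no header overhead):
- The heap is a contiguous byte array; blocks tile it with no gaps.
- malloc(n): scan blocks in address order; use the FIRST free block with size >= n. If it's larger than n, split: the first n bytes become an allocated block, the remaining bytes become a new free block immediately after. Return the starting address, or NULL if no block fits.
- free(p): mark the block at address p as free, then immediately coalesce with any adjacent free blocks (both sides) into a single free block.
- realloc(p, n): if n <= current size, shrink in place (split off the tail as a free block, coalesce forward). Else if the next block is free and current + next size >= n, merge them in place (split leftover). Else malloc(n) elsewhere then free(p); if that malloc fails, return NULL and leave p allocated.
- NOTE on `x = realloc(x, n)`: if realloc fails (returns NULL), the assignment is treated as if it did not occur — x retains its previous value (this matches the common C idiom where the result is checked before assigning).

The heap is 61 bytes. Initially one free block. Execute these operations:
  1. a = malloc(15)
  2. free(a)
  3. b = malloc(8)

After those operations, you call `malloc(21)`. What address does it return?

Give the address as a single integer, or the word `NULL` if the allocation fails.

Answer: 8

Derivation:
Op 1: a = malloc(15) -> a = 0; heap: [0-14 ALLOC][15-60 FREE]
Op 2: free(a) -> (freed a); heap: [0-60 FREE]
Op 3: b = malloc(8) -> b = 0; heap: [0-7 ALLOC][8-60 FREE]
malloc(21): first-fit scan over [0-7 ALLOC][8-60 FREE] -> 8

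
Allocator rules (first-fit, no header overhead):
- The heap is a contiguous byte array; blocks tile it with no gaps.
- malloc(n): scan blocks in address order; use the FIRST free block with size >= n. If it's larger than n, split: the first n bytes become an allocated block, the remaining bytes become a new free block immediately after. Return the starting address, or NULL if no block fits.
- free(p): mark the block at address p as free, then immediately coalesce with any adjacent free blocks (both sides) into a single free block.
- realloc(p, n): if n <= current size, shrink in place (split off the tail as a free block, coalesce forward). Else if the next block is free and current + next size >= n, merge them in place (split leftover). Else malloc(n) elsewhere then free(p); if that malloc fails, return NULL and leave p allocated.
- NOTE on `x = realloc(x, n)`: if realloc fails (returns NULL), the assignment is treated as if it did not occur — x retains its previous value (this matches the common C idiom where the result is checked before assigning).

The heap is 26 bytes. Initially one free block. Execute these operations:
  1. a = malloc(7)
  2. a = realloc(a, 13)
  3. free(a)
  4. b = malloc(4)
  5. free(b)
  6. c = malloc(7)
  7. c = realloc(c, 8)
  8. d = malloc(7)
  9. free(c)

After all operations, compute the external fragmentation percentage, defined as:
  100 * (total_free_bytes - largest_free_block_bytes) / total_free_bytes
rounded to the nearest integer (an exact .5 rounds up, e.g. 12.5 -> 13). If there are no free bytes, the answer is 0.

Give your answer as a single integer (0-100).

Answer: 42

Derivation:
Op 1: a = malloc(7) -> a = 0; heap: [0-6 ALLOC][7-25 FREE]
Op 2: a = realloc(a, 13) -> a = 0; heap: [0-12 ALLOC][13-25 FREE]
Op 3: free(a) -> (freed a); heap: [0-25 FREE]
Op 4: b = malloc(4) -> b = 0; heap: [0-3 ALLOC][4-25 FREE]
Op 5: free(b) -> (freed b); heap: [0-25 FREE]
Op 6: c = malloc(7) -> c = 0; heap: [0-6 ALLOC][7-25 FREE]
Op 7: c = realloc(c, 8) -> c = 0; heap: [0-7 ALLOC][8-25 FREE]
Op 8: d = malloc(7) -> d = 8; heap: [0-7 ALLOC][8-14 ALLOC][15-25 FREE]
Op 9: free(c) -> (freed c); heap: [0-7 FREE][8-14 ALLOC][15-25 FREE]
Free blocks: [8 11] total_free=19 largest=11 -> 100*(19-11)/19 = 800/19 ≈ 42.105 -> rounds to 42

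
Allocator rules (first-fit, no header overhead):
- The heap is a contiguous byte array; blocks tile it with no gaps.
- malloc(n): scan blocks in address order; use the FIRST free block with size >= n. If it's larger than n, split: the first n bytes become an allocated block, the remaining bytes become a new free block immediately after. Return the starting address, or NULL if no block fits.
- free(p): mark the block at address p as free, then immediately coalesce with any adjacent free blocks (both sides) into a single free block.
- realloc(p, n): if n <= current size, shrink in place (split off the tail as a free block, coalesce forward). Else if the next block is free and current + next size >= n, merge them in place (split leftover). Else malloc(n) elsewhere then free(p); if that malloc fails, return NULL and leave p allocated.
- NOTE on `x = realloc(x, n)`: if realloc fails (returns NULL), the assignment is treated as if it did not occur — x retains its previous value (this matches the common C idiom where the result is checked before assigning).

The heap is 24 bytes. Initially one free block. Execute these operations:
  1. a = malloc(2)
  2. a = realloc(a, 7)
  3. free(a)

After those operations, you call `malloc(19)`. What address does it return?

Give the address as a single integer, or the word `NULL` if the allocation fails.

Answer: 0

Derivation:
Op 1: a = malloc(2) -> a = 0; heap: [0-1 ALLOC][2-23 FREE]
Op 2: a = realloc(a, 7) -> a = 0; heap: [0-6 ALLOC][7-23 FREE]
Op 3: free(a) -> (freed a); heap: [0-23 FREE]
malloc(19): first-fit scan over [0-23 FREE] -> 0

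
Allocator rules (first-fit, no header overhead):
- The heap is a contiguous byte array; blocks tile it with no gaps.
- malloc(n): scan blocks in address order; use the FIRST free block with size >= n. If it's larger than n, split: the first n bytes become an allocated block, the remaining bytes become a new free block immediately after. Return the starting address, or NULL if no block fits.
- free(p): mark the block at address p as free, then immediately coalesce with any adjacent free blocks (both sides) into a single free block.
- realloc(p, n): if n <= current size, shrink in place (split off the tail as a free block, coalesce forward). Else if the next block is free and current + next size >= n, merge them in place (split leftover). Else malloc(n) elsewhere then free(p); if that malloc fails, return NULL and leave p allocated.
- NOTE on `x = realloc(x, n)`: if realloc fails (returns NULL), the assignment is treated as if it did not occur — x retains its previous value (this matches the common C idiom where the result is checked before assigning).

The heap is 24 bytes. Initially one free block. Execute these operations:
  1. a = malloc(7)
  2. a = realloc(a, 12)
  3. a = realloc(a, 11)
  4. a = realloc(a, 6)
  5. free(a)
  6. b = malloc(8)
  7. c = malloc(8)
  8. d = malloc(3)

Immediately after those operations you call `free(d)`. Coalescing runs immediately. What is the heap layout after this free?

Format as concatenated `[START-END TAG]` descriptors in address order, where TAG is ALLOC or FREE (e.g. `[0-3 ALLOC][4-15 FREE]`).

Answer: [0-7 ALLOC][8-15 ALLOC][16-23 FREE]

Derivation:
Op 1: a = malloc(7) -> a = 0; heap: [0-6 ALLOC][7-23 FREE]
Op 2: a = realloc(a, 12) -> a = 0; heap: [0-11 ALLOC][12-23 FREE]
Op 3: a = realloc(a, 11) -> a = 0; heap: [0-10 ALLOC][11-23 FREE]
Op 4: a = realloc(a, 6) -> a = 0; heap: [0-5 ALLOC][6-23 FREE]
Op 5: free(a) -> (freed a); heap: [0-23 FREE]
Op 6: b = malloc(8) -> b = 0; heap: [0-7 ALLOC][8-23 FREE]
Op 7: c = malloc(8) -> c = 8; heap: [0-7 ALLOC][8-15 ALLOC][16-23 FREE]
Op 8: d = malloc(3) -> d = 16; heap: [0-7 ALLOC][8-15 ALLOC][16-18 ALLOC][19-23 FREE]
free(d): d = 16 -> block [16-18 ALLOC]; mark free, coalesce with adjacent free neighbors -> [0-7 ALLOC][8-15 ALLOC][16-23 FREE]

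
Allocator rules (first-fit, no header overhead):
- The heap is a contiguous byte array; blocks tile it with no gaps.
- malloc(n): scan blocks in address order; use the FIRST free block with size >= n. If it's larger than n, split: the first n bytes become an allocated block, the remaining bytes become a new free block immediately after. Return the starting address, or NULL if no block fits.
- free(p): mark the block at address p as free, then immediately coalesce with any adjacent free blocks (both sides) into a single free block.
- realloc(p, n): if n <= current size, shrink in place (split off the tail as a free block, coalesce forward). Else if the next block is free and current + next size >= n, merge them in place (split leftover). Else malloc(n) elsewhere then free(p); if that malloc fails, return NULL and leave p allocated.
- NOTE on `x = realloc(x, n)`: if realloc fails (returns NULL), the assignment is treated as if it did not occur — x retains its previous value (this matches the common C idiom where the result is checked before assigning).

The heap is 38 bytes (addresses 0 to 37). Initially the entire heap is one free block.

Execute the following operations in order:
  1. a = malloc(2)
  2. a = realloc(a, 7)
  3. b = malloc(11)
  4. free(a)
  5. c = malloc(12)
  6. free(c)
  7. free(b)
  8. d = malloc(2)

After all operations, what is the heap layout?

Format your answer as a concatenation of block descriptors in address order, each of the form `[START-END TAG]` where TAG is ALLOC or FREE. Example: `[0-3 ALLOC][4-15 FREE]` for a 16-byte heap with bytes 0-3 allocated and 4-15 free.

Answer: [0-1 ALLOC][2-37 FREE]

Derivation:
Op 1: a = malloc(2) -> a = 0; heap: [0-1 ALLOC][2-37 FREE]
Op 2: a = realloc(a, 7) -> a = 0; heap: [0-6 ALLOC][7-37 FREE]
Op 3: b = malloc(11) -> b = 7; heap: [0-6 ALLOC][7-17 ALLOC][18-37 FREE]
Op 4: free(a) -> (freed a); heap: [0-6 FREE][7-17 ALLOC][18-37 FREE]
Op 5: c = malloc(12) -> c = 18; heap: [0-6 FREE][7-17 ALLOC][18-29 ALLOC][30-37 FREE]
Op 6: free(c) -> (freed c); heap: [0-6 FREE][7-17 ALLOC][18-37 FREE]
Op 7: free(b) -> (freed b); heap: [0-37 FREE]
Op 8: d = malloc(2) -> d = 0; heap: [0-1 ALLOC][2-37 FREE]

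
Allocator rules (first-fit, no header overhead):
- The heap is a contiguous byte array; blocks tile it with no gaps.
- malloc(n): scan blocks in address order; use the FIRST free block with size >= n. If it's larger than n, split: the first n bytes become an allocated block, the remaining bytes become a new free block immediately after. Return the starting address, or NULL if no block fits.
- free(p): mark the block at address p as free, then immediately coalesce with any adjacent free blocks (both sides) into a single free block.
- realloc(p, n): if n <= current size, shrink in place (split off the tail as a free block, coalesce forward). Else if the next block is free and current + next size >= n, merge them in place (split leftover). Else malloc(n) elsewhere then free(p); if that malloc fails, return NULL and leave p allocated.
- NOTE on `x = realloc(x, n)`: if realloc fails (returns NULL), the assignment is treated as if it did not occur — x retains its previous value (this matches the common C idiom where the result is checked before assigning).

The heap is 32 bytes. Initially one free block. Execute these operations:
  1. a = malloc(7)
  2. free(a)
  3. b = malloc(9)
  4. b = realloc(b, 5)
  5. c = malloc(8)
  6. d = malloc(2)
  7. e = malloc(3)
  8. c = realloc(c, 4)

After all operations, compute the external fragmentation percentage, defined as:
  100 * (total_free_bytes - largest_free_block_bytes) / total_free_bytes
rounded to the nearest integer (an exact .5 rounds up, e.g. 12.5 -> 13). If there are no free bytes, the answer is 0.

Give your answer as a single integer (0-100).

Op 1: a = malloc(7) -> a = 0; heap: [0-6 ALLOC][7-31 FREE]
Op 2: free(a) -> (freed a); heap: [0-31 FREE]
Op 3: b = malloc(9) -> b = 0; heap: [0-8 ALLOC][9-31 FREE]
Op 4: b = realloc(b, 5) -> b = 0; heap: [0-4 ALLOC][5-31 FREE]
Op 5: c = malloc(8) -> c = 5; heap: [0-4 ALLOC][5-12 ALLOC][13-31 FREE]
Op 6: d = malloc(2) -> d = 13; heap: [0-4 ALLOC][5-12 ALLOC][13-14 ALLOC][15-31 FREE]
Op 7: e = malloc(3) -> e = 15; heap: [0-4 ALLOC][5-12 ALLOC][13-14 ALLOC][15-17 ALLOC][18-31 FREE]
Op 8: c = realloc(c, 4) -> c = 5; heap: [0-4 ALLOC][5-8 ALLOC][9-12 FREE][13-14 ALLOC][15-17 ALLOC][18-31 FREE]
Free blocks: [4 14] total_free=18 largest=14 -> 100*(18-14)/18 = 400/18 ≈ 22.222 -> rounds to 22

Answer: 22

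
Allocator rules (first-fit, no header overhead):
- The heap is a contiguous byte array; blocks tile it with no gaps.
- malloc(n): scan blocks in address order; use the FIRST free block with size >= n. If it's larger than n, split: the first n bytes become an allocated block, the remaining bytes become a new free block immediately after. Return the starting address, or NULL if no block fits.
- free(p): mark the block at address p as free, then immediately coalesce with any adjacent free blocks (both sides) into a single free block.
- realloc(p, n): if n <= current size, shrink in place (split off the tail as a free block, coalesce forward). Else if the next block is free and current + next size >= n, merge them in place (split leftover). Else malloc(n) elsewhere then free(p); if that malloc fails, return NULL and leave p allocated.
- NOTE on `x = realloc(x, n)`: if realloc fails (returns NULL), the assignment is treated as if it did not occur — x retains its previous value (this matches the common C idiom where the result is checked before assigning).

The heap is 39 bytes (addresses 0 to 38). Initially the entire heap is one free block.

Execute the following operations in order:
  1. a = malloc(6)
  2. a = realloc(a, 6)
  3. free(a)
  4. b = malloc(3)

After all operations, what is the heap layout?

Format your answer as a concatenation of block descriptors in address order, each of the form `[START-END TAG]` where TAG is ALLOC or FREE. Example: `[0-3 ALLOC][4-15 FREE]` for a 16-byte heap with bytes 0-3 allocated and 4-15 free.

Op 1: a = malloc(6) -> a = 0; heap: [0-5 ALLOC][6-38 FREE]
Op 2: a = realloc(a, 6) -> a = 0; heap: [0-5 ALLOC][6-38 FREE]
Op 3: free(a) -> (freed a); heap: [0-38 FREE]
Op 4: b = malloc(3) -> b = 0; heap: [0-2 ALLOC][3-38 FREE]

Answer: [0-2 ALLOC][3-38 FREE]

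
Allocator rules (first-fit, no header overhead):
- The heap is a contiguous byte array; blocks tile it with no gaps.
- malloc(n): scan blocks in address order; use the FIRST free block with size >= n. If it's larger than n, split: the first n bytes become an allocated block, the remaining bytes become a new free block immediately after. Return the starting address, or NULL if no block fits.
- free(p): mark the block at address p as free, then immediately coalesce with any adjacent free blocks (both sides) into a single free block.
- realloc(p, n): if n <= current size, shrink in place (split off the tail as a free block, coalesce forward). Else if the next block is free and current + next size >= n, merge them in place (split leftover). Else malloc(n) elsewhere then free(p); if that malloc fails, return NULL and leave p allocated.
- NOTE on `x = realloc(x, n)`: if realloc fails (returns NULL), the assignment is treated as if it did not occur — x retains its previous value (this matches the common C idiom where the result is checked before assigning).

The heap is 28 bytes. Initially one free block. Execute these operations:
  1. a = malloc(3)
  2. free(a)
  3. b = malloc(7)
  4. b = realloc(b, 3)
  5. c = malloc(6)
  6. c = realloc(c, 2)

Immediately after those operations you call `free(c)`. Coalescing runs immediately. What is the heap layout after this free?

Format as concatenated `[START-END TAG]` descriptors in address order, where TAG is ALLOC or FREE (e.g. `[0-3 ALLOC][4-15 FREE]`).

Op 1: a = malloc(3) -> a = 0; heap: [0-2 ALLOC][3-27 FREE]
Op 2: free(a) -> (freed a); heap: [0-27 FREE]
Op 3: b = malloc(7) -> b = 0; heap: [0-6 ALLOC][7-27 FREE]
Op 4: b = realloc(b, 3) -> b = 0; heap: [0-2 ALLOC][3-27 FREE]
Op 5: c = malloc(6) -> c = 3; heap: [0-2 ALLOC][3-8 ALLOC][9-27 FREE]
Op 6: c = realloc(c, 2) -> c = 3; heap: [0-2 ALLOC][3-4 ALLOC][5-27 FREE]
free(c): c = 3 -> block [3-4 ALLOC]; mark free, coalesce with adjacent free neighbors -> [0-2 ALLOC][3-27 FREE]

Answer: [0-2 ALLOC][3-27 FREE]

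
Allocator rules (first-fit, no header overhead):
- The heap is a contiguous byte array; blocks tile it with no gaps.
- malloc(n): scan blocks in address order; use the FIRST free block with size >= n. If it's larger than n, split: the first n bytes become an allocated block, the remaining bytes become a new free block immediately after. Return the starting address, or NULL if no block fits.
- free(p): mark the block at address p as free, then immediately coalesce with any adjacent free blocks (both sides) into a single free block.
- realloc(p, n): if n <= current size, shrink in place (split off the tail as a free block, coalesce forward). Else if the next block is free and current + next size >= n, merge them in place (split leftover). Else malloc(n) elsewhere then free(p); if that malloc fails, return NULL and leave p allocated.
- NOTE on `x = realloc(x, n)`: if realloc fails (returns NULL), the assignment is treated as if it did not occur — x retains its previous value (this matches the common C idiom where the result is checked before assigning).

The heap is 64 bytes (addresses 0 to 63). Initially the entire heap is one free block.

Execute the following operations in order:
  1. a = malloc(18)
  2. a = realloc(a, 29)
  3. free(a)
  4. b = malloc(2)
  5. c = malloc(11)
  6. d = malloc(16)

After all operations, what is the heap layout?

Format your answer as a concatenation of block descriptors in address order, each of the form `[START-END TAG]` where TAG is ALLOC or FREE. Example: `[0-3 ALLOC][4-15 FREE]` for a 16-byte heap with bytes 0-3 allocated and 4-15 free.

Answer: [0-1 ALLOC][2-12 ALLOC][13-28 ALLOC][29-63 FREE]

Derivation:
Op 1: a = malloc(18) -> a = 0; heap: [0-17 ALLOC][18-63 FREE]
Op 2: a = realloc(a, 29) -> a = 0; heap: [0-28 ALLOC][29-63 FREE]
Op 3: free(a) -> (freed a); heap: [0-63 FREE]
Op 4: b = malloc(2) -> b = 0; heap: [0-1 ALLOC][2-63 FREE]
Op 5: c = malloc(11) -> c = 2; heap: [0-1 ALLOC][2-12 ALLOC][13-63 FREE]
Op 6: d = malloc(16) -> d = 13; heap: [0-1 ALLOC][2-12 ALLOC][13-28 ALLOC][29-63 FREE]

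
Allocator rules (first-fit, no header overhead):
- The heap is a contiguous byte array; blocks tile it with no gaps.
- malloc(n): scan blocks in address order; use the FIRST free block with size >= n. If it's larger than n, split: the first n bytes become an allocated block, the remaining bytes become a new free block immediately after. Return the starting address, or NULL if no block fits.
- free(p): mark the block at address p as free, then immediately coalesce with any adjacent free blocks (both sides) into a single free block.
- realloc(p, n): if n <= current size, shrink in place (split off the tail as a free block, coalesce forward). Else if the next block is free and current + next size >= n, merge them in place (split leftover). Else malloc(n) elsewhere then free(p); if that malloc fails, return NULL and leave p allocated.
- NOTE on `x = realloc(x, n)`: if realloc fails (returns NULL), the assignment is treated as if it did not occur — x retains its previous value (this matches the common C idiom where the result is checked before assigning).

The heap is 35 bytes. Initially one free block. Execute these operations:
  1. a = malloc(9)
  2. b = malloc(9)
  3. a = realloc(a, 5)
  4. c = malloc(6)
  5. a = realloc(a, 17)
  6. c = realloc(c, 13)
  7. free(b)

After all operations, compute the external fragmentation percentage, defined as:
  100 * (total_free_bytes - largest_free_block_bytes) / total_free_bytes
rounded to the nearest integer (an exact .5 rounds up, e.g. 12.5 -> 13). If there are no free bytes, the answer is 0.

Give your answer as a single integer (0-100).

Op 1: a = malloc(9) -> a = 0; heap: [0-8 ALLOC][9-34 FREE]
Op 2: b = malloc(9) -> b = 9; heap: [0-8 ALLOC][9-17 ALLOC][18-34 FREE]
Op 3: a = realloc(a, 5) -> a = 0; heap: [0-4 ALLOC][5-8 FREE][9-17 ALLOC][18-34 FREE]
Op 4: c = malloc(6) -> c = 18; heap: [0-4 ALLOC][5-8 FREE][9-17 ALLOC][18-23 ALLOC][24-34 FREE]
Op 5: a = realloc(a, 17) -> NULL (a unchanged); heap: [0-4 ALLOC][5-8 FREE][9-17 ALLOC][18-23 ALLOC][24-34 FREE]
Op 6: c = realloc(c, 13) -> c = 18; heap: [0-4 ALLOC][5-8 FREE][9-17 ALLOC][18-30 ALLOC][31-34 FREE]
Op 7: free(b) -> (freed b); heap: [0-4 ALLOC][5-17 FREE][18-30 ALLOC][31-34 FREE]
Free blocks: [13 4] total_free=17 largest=13 -> 100*(17-13)/17 = 400/17 ≈ 23.529 -> rounds to 24

Answer: 24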